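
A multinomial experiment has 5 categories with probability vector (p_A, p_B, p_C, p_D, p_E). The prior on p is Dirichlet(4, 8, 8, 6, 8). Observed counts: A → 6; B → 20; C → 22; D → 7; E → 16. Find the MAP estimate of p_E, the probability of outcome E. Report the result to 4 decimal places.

MAP estimate of p_E = 0.2300

The posterior is Dirichlet(αᵢ + nᵢ) = Dirichlet(10, 28, 30, 13, 24).
For a Dirichlet(a₁,…,a_K) with all aᵢ > 1, the mode has j-th component (aⱼ − 1)/(Σaᵢ − K).
Here Σaᵢ = 105 and K = 5, so p_E = (24 − 1)/(105 − 5) = 23/100 ≈ 0.2300.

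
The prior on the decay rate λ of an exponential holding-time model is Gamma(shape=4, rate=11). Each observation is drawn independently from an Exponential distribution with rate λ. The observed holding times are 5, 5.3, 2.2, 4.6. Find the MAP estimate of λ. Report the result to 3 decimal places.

λ̂_MAP = 0.249

The Exponential(rate=λ) likelihood is ∝ λ^n e^(−λΣtᵢ). Here n = 4 and Σtᵢ = 5 + 5.3 + 2.2 + 4.6 = 17.1.
Posterior ∝ λ^3e^(−11λ) · λ^4e^(−17.1λ) = λ^7e^(−28.1λ), i.e. Gamma(8, 28.1).
Mode = (a−1)/b = 7/28.1 ≈ 0.249.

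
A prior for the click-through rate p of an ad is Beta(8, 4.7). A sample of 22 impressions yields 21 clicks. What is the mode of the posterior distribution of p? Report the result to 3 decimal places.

p̂_MAP = 0.856

Prior: Beta(8, 4.7).
Data: 21 successes in 22 trials. The binomial likelihood contributes p^21(1−p)^1, so the posterior is Beta(8+21, 4.7+1) = Beta(29, 5.7).
For Beta(a, b) with a, b > 1 the mode is (a−1)/(a+b−2) = 28/32.7 ≈ 0.856.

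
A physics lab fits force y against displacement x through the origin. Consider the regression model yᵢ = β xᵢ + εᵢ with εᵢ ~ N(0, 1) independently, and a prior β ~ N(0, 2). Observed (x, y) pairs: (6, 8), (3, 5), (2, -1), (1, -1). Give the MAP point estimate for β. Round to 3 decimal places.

log p(β | y) = −Σ(yᵢ − βxᵢ)²/(2·1) − β²/(2·2) + const.
Setting the derivative to zero: Σxᵢ(yᵢ − βxᵢ)/1 − β/2 = 0, so β = Σxᵢyᵢ / (Σxᵢ² + σ²/τ²).
Σxᵢyᵢ = 6·8 + 3·5 + 2·(-1) + 1·(-1) = 60; Σxᵢ² = 50; σ²/τ² = 0.5.
β̂_MAP = 60 / (50 + 0.5) = 60/50.5 ≈ 1.188.

β̂_MAP = 1.188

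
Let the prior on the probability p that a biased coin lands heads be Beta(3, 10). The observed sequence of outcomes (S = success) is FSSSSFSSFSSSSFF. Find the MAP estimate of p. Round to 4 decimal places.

Prior: Beta(3, 10).
Data: 10 successes in 15 trials (from the sequence). The binomial likelihood contributes p^10(1−p)^5, so the posterior is Beta(3+10, 10+5) = Beta(13, 15).
For Beta(a, b) with a, b > 1 the mode is (a−1)/(a+b−2) = 12/26 ≈ 0.4615.

p̂_MAP = 0.4615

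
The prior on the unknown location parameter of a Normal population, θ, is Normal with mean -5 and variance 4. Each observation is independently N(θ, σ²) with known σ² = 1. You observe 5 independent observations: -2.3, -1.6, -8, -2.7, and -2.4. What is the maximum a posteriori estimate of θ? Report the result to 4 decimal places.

n = 5; x̄ = ((-2.3) + (-1.6) + (-8) + (-2.7) + (-2.4))/5 = -17/5 = -3.4.
For a Normal prior and Normal likelihood with known variance, the posterior is Normal; its mode equals its mean, the precision-weighted average.
Prior precision 1/σ₀² = 1/4 = 0.25; data precision n/σ² = 5/1 = 5.
θ̂ = (0.25·(-5) + 5·(-3.4)) / (0.25 + 5) = (-18.25)/5.25 = -73/21 ≈ -3.4762.

θ̂_MAP = -3.4762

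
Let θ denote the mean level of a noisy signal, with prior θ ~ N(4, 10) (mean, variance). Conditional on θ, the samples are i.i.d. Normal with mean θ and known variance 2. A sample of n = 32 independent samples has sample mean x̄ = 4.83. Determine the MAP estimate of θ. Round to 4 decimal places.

n = 32, x̄ = 4.83.
For a Normal prior and Normal likelihood with known variance, the posterior is Normal; its mode equals its mean, the precision-weighted average.
Prior precision 1/σ₀² = 1/10 = 0.1; data precision n/σ² = 32/2 = 16.
θ̂ = (0.1·4 + 16·4.83) / (0.1 + 16) = 77.68/16.1 = 3884/805 ≈ 4.8248.

θ̂_MAP = 4.8248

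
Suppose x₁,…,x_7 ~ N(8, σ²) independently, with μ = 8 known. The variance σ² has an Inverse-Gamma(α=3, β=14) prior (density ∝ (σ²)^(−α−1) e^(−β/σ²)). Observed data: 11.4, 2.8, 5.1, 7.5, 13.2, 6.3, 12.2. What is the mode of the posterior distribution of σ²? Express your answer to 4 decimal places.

σ̂²_MAP = 8.1887

Sum of squared deviations about the known mean: SS = (11.4−8)² + (2.8−8)² + (5.1−8)² + (7.5−8)² + (13.2−8)² + (6.3−8)² + (12.2−8)² = 94.83.
The Normal likelihood contributes (σ²)^(−n/2) exp(−SS/(2σ²)), so the posterior is Inverse-Gamma(α + n/2, β + SS/2) = Inverse-Gamma(6.5, 61.415).
The mode of Inverse-Gamma(a, b) is b/(a+1) = 61.415/7.5 ≈ 8.1887.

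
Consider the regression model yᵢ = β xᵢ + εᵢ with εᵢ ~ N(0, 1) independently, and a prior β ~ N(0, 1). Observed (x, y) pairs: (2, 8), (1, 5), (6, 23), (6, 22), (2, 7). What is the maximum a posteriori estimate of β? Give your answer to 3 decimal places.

log p(β | y) = −Σ(yᵢ − βxᵢ)²/(2·1) − β²/(2·1) + const.
Setting the derivative to zero: Σxᵢ(yᵢ − βxᵢ)/1 − β/1 = 0, so β = Σxᵢyᵢ / (Σxᵢ² + σ²/τ²).
Σxᵢyᵢ = 2·8 + 1·5 + 6·23 + 6·22 + 2·7 = 305; Σxᵢ² = 81; σ²/τ² = 1.
β̂_MAP = 305 / (81 + 1) = 305/82 ≈ 3.720.

β̂_MAP = 3.720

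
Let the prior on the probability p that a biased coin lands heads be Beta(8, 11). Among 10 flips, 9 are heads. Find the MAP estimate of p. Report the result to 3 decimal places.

Prior: Beta(8, 11).
Data: 9 successes in 10 trials. The binomial likelihood contributes p^9(1−p)^1, so the posterior is Beta(8+9, 11+1) = Beta(17, 12).
For Beta(a, b) with a, b > 1 the mode is (a−1)/(a+b−2) = 16/27 ≈ 0.593.

p̂_MAP = 0.593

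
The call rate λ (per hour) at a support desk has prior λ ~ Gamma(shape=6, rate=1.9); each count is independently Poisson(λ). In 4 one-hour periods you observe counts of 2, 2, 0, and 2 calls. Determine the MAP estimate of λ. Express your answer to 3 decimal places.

Σxᵢ = 2+2+0+2 = 6, with n = 4.
Posterior ∝ λ^5e^(−1.9λ) · λ^6e^(−4λ) = λ^11e^(−5.9λ), i.e. Gamma(shape=12, rate=5.9).
The mode of a Gamma(a, b) with a ≥ 1 (shape–rate) is (a−1)/b = 11/5.9 ≈ 1.864.

λ̂_MAP = 1.864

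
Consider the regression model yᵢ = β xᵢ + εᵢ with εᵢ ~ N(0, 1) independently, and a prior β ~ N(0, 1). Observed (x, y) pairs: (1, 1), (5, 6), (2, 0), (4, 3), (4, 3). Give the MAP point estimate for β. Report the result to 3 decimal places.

log p(β | y) = −Σ(yᵢ − βxᵢ)²/(2·1) − β²/(2·1) + const.
Setting the derivative to zero: Σxᵢ(yᵢ − βxᵢ)/1 − β/1 = 0, so β = Σxᵢyᵢ / (Σxᵢ² + σ²/τ²).
Σxᵢyᵢ = 1·1 + 5·6 + 2·0 + 4·3 + 4·3 = 55; Σxᵢ² = 62; σ²/τ² = 1.
β̂_MAP = 55 / (62 + 1) = 55/63 ≈ 0.873.

β̂_MAP = 0.873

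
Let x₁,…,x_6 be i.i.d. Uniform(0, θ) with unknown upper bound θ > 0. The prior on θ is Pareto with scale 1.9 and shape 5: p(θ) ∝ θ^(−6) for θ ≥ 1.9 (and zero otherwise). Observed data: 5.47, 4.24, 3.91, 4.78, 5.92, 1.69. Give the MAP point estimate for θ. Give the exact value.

θ̂_MAP = 5.92

The Uniform(0, θ) likelihood is θ^(−n) for θ ≥ max(xᵢ), zero otherwise. Here max(xᵢ) = 5.92.
Posterior ∝ θ^(−6) · θ^(−6) = θ^(−12) on θ ≥ max(1.9, 5.92) = 5.92.
This density is strictly decreasing in θ, so the posterior mode lies at the lower boundary of the support.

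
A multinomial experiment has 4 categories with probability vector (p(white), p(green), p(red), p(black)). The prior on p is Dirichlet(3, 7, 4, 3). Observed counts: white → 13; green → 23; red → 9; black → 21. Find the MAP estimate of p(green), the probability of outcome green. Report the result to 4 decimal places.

MAP estimate of p(green) = 0.3671

The posterior is Dirichlet(αᵢ + nᵢ) = Dirichlet(16, 30, 13, 24).
For a Dirichlet(a₁,…,a_K) with all aᵢ > 1, the mode has j-th component (aⱼ − 1)/(Σaᵢ − K).
Here Σaᵢ = 83 and K = 4, so p(green) = (30 − 1)/(83 − 4) = 29/79 ≈ 0.3671.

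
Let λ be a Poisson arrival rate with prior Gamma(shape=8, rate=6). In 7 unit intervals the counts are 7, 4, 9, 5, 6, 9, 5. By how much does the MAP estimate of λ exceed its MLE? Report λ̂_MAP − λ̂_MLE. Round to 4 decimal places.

MAP − MLE = -2.4286

Σxᵢ = 45. Posterior is Gamma(53, 13); MAP = (53−1)/13 = 52/13 ≈ 4.00000.
MLE = x̄ = 45/7 ≈ 6.42857.
Difference = 52/13 − 45/7 = -17/7 ≈ -2.4286.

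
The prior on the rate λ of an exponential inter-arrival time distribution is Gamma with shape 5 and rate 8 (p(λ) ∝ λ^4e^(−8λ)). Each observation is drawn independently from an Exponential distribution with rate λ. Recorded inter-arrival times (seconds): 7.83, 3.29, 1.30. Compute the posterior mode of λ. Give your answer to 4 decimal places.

The Exponential(rate=λ) likelihood is ∝ λ^n e^(−λΣtᵢ). Here n = 3 and Σtᵢ = 7.83 + 3.29 + 1.30 = 12.42.
Posterior ∝ λ^4e^(−8λ) · λ^3e^(−12.42λ) = λ^7e^(−20.42λ), i.e. Gamma(8, 20.42).
Mode = (a−1)/b = 7/20.42 ≈ 0.3428.

λ̂_MAP = 0.3428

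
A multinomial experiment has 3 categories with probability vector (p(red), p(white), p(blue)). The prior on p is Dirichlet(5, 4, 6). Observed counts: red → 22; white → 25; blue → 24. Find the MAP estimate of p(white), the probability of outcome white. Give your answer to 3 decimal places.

MAP estimate of p(white) = 0.337

The posterior is Dirichlet(αᵢ + nᵢ) = Dirichlet(27, 29, 30).
For a Dirichlet(a₁,…,a_K) with all aᵢ > 1, the mode has j-th component (aⱼ − 1)/(Σaᵢ − K).
Here Σaᵢ = 86 and K = 3, so p(white) = (29 − 1)/(86 − 3) = 28/83 ≈ 0.337.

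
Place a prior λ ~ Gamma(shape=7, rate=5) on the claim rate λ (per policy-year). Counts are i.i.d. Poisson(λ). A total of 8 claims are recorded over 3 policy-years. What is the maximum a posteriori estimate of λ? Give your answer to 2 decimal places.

λ̂_MAP = 1.75

Σxᵢ = 8, n = 3.
Posterior ∝ λ^6e^(−5λ) · λ^8e^(−3λ) = λ^14e^(−8λ), i.e. Gamma(shape=15, rate=8).
The mode of a Gamma(a, b) with a ≥ 1 (shape–rate) is (a−1)/b = 14/8 ≈ 1.75.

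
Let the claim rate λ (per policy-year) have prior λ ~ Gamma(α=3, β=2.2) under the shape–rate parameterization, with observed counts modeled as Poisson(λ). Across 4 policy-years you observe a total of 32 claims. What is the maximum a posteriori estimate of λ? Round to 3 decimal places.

Σxᵢ = 32, n = 4.
Posterior ∝ λ^2e^(−2.2λ) · λ^32e^(−4λ) = λ^34e^(−6.2λ), i.e. Gamma(shape=35, rate=6.2).
The mode of a Gamma(a, b) with a ≥ 1 (shape–rate) is (a−1)/b = 34/6.2 ≈ 5.484.

λ̂_MAP = 5.484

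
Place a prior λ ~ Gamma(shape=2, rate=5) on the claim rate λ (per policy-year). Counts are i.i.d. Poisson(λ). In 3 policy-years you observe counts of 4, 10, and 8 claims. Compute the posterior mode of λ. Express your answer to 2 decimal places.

Σxᵢ = 4+10+8 = 22, with n = 3.
Posterior ∝ λe^(−5λ) · λ^22e^(−3λ) = λ^23e^(−8λ), i.e. Gamma(shape=24, rate=8).
The mode of a Gamma(a, b) with a ≥ 1 (shape–rate) is (a−1)/b = 23/8 ≈ 2.88.

λ̂_MAP = 2.88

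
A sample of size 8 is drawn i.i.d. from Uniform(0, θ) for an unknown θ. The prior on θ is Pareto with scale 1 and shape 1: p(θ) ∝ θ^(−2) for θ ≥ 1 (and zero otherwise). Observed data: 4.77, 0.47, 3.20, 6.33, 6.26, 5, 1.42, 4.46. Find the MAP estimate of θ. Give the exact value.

θ̂_MAP = 6.33

The Uniform(0, θ) likelihood is θ^(−n) for θ ≥ max(xᵢ), zero otherwise. Here max(xᵢ) = 6.33.
Posterior ∝ θ^(−2) · θ^(−8) = θ^(−10) on θ ≥ max(1, 6.33) = 6.33.
This density is strictly decreasing in θ, so the posterior mode lies at the lower boundary of the support.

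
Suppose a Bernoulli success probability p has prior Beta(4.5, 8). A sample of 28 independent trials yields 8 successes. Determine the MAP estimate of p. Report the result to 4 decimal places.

p̂_MAP = 0.2987

Prior: Beta(4.5, 8).
Data: 8 successes in 28 trials. The binomial likelihood contributes p^8(1−p)^20, so the posterior is Beta(4.5+8, 8+20) = Beta(12.5, 28).
For Beta(a, b) with a, b > 1 the mode is (a−1)/(a+b−2) = 11.5/38.5 ≈ 0.2987.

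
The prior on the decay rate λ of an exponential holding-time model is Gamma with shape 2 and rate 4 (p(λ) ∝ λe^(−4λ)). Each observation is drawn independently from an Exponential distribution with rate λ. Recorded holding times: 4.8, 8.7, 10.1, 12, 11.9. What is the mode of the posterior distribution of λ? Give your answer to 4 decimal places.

The Exponential(rate=λ) likelihood is ∝ λ^n e^(−λΣtᵢ). Here n = 5 and Σtᵢ = 4.8 + 8.7 + 10.1 + 12 + 11.9 = 47.5.
Posterior ∝ λe^(−4λ) · λ^5e^(−47.5λ) = λ^6e^(−51.5λ), i.e. Gamma(7, 51.5).
Mode = (a−1)/b = 6/51.5 ≈ 0.1165.

λ̂_MAP = 0.1165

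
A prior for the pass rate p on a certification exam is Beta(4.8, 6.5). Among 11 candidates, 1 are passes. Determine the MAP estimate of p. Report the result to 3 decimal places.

Prior: Beta(4.8, 6.5).
Data: 1 success in 11 trials. The binomial likelihood contributes p(1−p)^10, so the posterior is Beta(4.8+1, 6.5+10) = Beta(5.8, 16.5).
For Beta(a, b) with a, b > 1 the mode is (a−1)/(a+b−2) = 4.8/20.3 ≈ 0.236.

p̂_MAP = 0.236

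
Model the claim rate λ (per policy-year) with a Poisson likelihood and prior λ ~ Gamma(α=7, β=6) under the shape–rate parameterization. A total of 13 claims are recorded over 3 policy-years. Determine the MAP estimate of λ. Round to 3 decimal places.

Σxᵢ = 13, n = 3.
Posterior ∝ λ^6e^(−6λ) · λ^13e^(−3λ) = λ^19e^(−9λ), i.e. Gamma(shape=20, rate=9).
The mode of a Gamma(a, b) with a ≥ 1 (shape–rate) is (a−1)/b = 19/9 ≈ 2.111.

λ̂_MAP = 2.111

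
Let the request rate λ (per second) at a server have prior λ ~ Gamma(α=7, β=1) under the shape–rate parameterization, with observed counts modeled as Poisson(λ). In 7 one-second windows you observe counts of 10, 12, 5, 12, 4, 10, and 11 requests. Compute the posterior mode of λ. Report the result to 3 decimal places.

λ̂_MAP = 8.750

Σxᵢ = 10+12+5+12+4+10+11 = 64, with n = 7.
Posterior ∝ λ^6e^(−1λ) · λ^64e^(−7λ) = λ^70e^(−8λ), i.e. Gamma(shape=71, rate=8).
The mode of a Gamma(a, b) with a ≥ 1 (shape–rate) is (a−1)/b = 70/8 ≈ 8.750.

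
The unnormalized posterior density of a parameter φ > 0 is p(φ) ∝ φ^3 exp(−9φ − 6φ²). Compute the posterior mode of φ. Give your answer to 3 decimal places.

φ̂_MAP = 0.250

ℓ'(φ) = 3/φ − 9 − 12φ. Setting this to zero and multiplying by φ: 12φ² + 9φ − 3 = 0.
φ = (−9 + √(9² + 4·12·3)) / (2·12) = (−9 + √225) / 24 = (−9 + 15)/24 = 1/4.
ℓ''(φ) = −3/φ² − 12 < 0, confirming a maximum.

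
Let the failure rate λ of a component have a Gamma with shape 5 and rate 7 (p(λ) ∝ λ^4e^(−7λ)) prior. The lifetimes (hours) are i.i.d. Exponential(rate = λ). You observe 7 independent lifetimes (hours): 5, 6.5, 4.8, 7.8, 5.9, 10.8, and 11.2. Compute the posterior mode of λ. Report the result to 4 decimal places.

The Exponential(rate=λ) likelihood is ∝ λ^n e^(−λΣtᵢ). Here n = 7 and Σtᵢ = 5 + 6.5 + 4.8 + 7.8 + 5.9 + 10.8 + 11.2 = 52.
Posterior ∝ λ^4e^(−7λ) · λ^7e^(−52λ) = λ^11e^(−59λ), i.e. Gamma(12, 59).
Mode = (a−1)/b = 11/59 ≈ 0.1864.

λ̂_MAP = 0.1864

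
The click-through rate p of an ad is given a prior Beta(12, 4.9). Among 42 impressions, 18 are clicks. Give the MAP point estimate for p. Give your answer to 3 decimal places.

Prior: Beta(12, 4.9).
Data: 18 successes in 42 trials. The binomial likelihood contributes p^18(1−p)^24, so the posterior is Beta(12+18, 4.9+24) = Beta(30, 28.9).
For Beta(a, b) with a, b > 1 the mode is (a−1)/(a+b−2) = 29/56.9 ≈ 0.510.

p̂_MAP = 0.510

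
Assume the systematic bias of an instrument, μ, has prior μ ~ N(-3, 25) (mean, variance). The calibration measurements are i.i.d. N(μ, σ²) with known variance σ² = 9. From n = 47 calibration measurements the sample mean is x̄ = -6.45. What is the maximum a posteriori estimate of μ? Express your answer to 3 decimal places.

n = 47, x̄ = -6.45.
For a Normal prior and Normal likelihood with known variance, the posterior is Normal; its mode equals its mean, the precision-weighted average.
Prior precision 1/σ₀² = 1/25 = 0.04; data precision n/σ² = 47/9.
μ̂ = (0.04·(-3) + (47/9)·(-6.45)) / (0.04 + 47/9) = (-10141/300)/(1184/225) = -30423/4736 ≈ -6.424.

μ̂_MAP = -6.424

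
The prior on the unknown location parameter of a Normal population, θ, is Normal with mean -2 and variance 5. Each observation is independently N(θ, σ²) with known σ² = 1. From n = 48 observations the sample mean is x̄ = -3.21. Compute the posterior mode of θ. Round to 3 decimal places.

θ̂_MAP = -3.205

n = 48, x̄ = -3.21.
For a Normal prior and Normal likelihood with known variance, the posterior is Normal; its mode equals its mean, the precision-weighted average.
Prior precision 1/σ₀² = 1/5 = 0.2; data precision n/σ² = 48/1 = 48.
θ̂ = (0.2·(-2) + 48·(-3.21)) / (0.2 + 48) = (-154.48)/48.2 = -3862/1205 ≈ -3.205.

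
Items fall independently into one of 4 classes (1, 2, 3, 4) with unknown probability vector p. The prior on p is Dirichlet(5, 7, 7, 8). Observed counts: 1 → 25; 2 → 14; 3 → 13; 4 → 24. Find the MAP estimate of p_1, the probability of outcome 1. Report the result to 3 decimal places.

MAP estimate: 0.293

The posterior is Dirichlet(αᵢ + nᵢ) = Dirichlet(30, 21, 20, 32).
For a Dirichlet(a₁,…,a_K) with all aᵢ > 1, the mode has j-th component (aⱼ − 1)/(Σaᵢ − K).
Here Σaᵢ = 103 and K = 4, so p_1 = (30 − 1)/(103 − 4) = 29/99 ≈ 0.293.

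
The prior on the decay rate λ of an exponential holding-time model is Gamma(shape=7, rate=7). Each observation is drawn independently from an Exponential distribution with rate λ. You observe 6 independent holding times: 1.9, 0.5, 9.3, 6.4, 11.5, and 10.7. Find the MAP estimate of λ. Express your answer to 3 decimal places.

λ̂_MAP = 0.254

The Exponential(rate=λ) likelihood is ∝ λ^n e^(−λΣtᵢ). Here n = 6 and Σtᵢ = 1.9 + 0.5 + 9.3 + 6.4 + 11.5 + 10.7 = 40.3.
Posterior ∝ λ^6e^(−7λ) · λ^6e^(−40.3λ) = λ^12e^(−47.3λ), i.e. Gamma(13, 47.3).
Mode = (a−1)/b = 12/47.3 ≈ 0.254.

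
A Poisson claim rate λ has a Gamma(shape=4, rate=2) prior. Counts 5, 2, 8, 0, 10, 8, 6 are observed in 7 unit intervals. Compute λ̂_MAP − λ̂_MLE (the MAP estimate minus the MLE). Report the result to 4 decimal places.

Σxᵢ = 39. Posterior is Gamma(43, 9); MAP = (43−1)/9 = 42/9 ≈ 4.66667.
MLE = x̄ = 39/7 ≈ 5.57143.
Difference = 42/9 − 39/7 = -19/21 ≈ -0.9048.

MAP − MLE = -0.9048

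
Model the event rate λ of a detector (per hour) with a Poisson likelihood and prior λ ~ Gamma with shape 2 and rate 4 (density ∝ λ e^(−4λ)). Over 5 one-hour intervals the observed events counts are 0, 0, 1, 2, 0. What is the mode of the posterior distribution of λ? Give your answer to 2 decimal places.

λ̂_MAP = 0.44

Σxᵢ = 0+0+1+2+0 = 3, with n = 5.
Posterior ∝ λe^(−4λ) · λ^3e^(−5λ) = λ^4e^(−9λ), i.e. Gamma(shape=5, rate=9).
The mode of a Gamma(a, b) with a ≥ 1 (shape–rate) is (a−1)/b = 4/9 ≈ 0.44.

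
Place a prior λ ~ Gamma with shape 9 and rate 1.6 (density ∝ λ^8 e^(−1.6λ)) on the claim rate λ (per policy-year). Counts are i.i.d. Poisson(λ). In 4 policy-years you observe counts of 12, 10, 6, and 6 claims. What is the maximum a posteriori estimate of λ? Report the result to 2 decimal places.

Σxᵢ = 12+10+6+6 = 34, with n = 4.
Posterior ∝ λ^8e^(−1.6λ) · λ^34e^(−4λ) = λ^42e^(−5.6λ), i.e. Gamma(shape=43, rate=5.6).
The mode of a Gamma(a, b) with a ≥ 1 (shape–rate) is (a−1)/b = 42/5.6 ≈ 7.50.

λ̂_MAP = 7.50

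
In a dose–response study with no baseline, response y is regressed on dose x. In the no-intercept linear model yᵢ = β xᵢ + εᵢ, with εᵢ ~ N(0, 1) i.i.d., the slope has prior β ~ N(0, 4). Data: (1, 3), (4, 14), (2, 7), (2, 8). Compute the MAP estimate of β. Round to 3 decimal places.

β̂_MAP = 3.525

log p(β | y) = −Σ(yᵢ − βxᵢ)²/(2·1) − β²/(2·4) + const.
Setting the derivative to zero: Σxᵢ(yᵢ − βxᵢ)/1 − β/4 = 0, so β = Σxᵢyᵢ / (Σxᵢ² + σ²/τ²).
Σxᵢyᵢ = 1·3 + 4·14 + 2·7 + 2·8 = 89; Σxᵢ² = 25; σ²/τ² = 0.25.
β̂_MAP = 89 / (25 + 0.25) = 89/25.25 ≈ 3.525.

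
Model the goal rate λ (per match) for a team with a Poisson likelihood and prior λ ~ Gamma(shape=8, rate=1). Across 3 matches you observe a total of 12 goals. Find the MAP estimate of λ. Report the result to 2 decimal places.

Σxᵢ = 12, n = 3.
Posterior ∝ λ^7e^(−1λ) · λ^12e^(−3λ) = λ^19e^(−4λ), i.e. Gamma(shape=20, rate=4).
The mode of a Gamma(a, b) with a ≥ 1 (shape–rate) is (a−1)/b = 19/4 ≈ 4.75.

λ̂_MAP = 4.75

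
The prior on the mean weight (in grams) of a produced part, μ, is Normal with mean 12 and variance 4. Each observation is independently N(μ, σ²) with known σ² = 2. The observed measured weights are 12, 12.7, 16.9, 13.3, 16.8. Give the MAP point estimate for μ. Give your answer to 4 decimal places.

n = 5; x̄ = (12 + 12.7 + 16.9 + 13.3 + 16.8)/5 = 71.7/5 = 14.34.
For a Normal prior and Normal likelihood with known variance, the posterior is Normal; its mode equals its mean, the precision-weighted average.
Prior precision 1/σ₀² = 1/4 = 0.25; data precision n/σ² = 5/2 = 2.5.
μ̂ = (0.25·12 + 2.5·14.34) / (0.25 + 2.5) = 38.85/2.75 = 777/55 ≈ 14.1273.

μ̂_MAP = 14.1273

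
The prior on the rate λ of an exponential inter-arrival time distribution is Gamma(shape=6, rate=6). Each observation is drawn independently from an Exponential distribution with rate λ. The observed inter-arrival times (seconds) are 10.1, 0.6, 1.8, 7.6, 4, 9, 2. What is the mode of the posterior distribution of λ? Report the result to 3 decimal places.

λ̂_MAP = 0.292

The Exponential(rate=λ) likelihood is ∝ λ^n e^(−λΣtᵢ). Here n = 7 and Σtᵢ = 10.1 + 0.6 + 1.8 + 7.6 + 4 + 9 + 2 = 35.1.
Posterior ∝ λ^5e^(−6λ) · λ^7e^(−35.1λ) = λ^12e^(−41.1λ), i.e. Gamma(13, 41.1).
Mode = (a−1)/b = 12/41.1 ≈ 0.292.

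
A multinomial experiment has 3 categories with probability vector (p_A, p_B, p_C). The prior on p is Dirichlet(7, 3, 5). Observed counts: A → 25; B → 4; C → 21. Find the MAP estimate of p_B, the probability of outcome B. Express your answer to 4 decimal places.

MAP estimate of p_B = 0.0968

The posterior is Dirichlet(αᵢ + nᵢ) = Dirichlet(32, 7, 26).
For a Dirichlet(a₁,…,a_K) with all aᵢ > 1, the mode has j-th component (aⱼ − 1)/(Σaᵢ − K).
Here Σaᵢ = 65 and K = 3, so p_B = (7 − 1)/(65 − 3) = 6/62 ≈ 0.0968.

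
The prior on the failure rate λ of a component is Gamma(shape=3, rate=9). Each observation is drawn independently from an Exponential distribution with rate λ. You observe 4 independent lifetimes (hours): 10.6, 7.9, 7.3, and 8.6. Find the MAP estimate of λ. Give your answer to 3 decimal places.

The Exponential(rate=λ) likelihood is ∝ λ^n e^(−λΣtᵢ). Here n = 4 and Σtᵢ = 10.6 + 7.9 + 7.3 + 8.6 = 34.4.
Posterior ∝ λ^2e^(−9λ) · λ^4e^(−34.4λ) = λ^6e^(−43.4λ), i.e. Gamma(7, 43.4).
Mode = (a−1)/b = 6/43.4 ≈ 0.138.

λ̂_MAP = 0.138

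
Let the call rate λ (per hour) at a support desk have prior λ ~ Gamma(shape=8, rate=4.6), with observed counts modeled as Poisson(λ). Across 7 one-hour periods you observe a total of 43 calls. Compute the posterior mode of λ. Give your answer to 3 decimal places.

λ̂_MAP = 4.310

Σxᵢ = 43, n = 7.
Posterior ∝ λ^7e^(−4.6λ) · λ^43e^(−7λ) = λ^50e^(−11.6λ), i.e. Gamma(shape=51, rate=11.6).
The mode of a Gamma(a, b) with a ≥ 1 (shape–rate) is (a−1)/b = 50/11.6 ≈ 4.310.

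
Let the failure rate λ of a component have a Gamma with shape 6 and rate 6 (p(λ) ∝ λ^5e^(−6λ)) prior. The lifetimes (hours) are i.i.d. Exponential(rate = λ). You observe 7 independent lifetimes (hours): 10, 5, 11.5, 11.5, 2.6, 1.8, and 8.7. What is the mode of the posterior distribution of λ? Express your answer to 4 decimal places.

The Exponential(rate=λ) likelihood is ∝ λ^n e^(−λΣtᵢ). Here n = 7 and Σtᵢ = 10 + 5 + 11.5 + 11.5 + 2.6 + 1.8 + 8.7 = 51.1.
Posterior ∝ λ^5e^(−6λ) · λ^7e^(−51.1λ) = λ^12e^(−57.1λ), i.e. Gamma(13, 57.1).
Mode = (a−1)/b = 12/57.1 ≈ 0.2102.

λ̂_MAP = 0.2102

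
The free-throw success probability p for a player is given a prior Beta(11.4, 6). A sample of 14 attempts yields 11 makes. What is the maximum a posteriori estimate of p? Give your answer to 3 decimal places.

p̂_MAP = 0.728

Prior: Beta(11.4, 6).
Data: 11 successes in 14 trials. The binomial likelihood contributes p^11(1−p)^3, so the posterior is Beta(11.4+11, 6+3) = Beta(22.4, 9).
For Beta(a, b) with a, b > 1 the mode is (a−1)/(a+b−2) = 21.4/29.4 ≈ 0.728.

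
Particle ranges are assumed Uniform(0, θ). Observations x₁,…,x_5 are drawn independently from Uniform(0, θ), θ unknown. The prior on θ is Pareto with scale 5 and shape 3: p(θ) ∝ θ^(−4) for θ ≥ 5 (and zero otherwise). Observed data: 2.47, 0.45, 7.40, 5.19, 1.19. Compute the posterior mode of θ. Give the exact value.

The Uniform(0, θ) likelihood is θ^(−n) for θ ≥ max(xᵢ), zero otherwise. Here max(xᵢ) = 7.40.
Posterior ∝ θ^(−4) · θ^(−5) = θ^(−9) on θ ≥ max(5, 7.40) = 7.40.
This density is strictly decreasing in θ, so the posterior mode lies at the lower boundary of the support.

θ̂_MAP = 7.40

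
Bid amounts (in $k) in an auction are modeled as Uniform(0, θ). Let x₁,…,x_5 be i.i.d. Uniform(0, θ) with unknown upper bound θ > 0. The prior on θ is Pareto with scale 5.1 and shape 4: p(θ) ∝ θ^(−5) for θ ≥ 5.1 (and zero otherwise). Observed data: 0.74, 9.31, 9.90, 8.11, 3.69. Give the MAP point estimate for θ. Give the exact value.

The Uniform(0, θ) likelihood is θ^(−n) for θ ≥ max(xᵢ), zero otherwise. Here max(xᵢ) = 9.90.
Posterior ∝ θ^(−5) · θ^(−5) = θ^(−10) on θ ≥ max(5.1, 9.90) = 9.90.
This density is strictly decreasing in θ, so the posterior mode lies at the lower boundary of the support.

θ̂_MAP = 9.90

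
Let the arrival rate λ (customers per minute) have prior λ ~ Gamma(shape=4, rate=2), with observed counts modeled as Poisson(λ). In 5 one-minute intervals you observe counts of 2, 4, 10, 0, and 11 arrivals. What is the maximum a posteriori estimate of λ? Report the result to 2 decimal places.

λ̂_MAP = 4.29

Σxᵢ = 2+4+10+0+11 = 27, with n = 5.
Posterior ∝ λ^3e^(−2λ) · λ^27e^(−5λ) = λ^30e^(−7λ), i.e. Gamma(shape=31, rate=7).
The mode of a Gamma(a, b) with a ≥ 1 (shape–rate) is (a−1)/b = 30/7 ≈ 4.29.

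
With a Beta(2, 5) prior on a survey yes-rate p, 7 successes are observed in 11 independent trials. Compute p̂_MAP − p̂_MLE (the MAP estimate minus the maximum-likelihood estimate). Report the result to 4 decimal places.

Posterior is Beta(9, 9); MAP = (9−1)/(18−2) = 8/16 ≈ 0.50000.
MLE ignores the prior: p̂_MLE = k/n = 7/11 ≈ 0.63636.
Difference = 8/16 − 7/11 = -3/22 ≈ -0.1364.

MAP − MLE = -0.1364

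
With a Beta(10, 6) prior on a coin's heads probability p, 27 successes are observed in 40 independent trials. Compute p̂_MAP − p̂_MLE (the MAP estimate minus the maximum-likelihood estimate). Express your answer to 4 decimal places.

Posterior is Beta(37, 19); MAP = (37−1)/(56−2) = 36/54 ≈ 0.66667.
MLE ignores the prior: p̂_MLE = k/n = 27/40 ≈ 0.67500.
Difference = 36/54 − 27/40 = -1/120 ≈ -0.0083.

MAP − MLE = -0.0083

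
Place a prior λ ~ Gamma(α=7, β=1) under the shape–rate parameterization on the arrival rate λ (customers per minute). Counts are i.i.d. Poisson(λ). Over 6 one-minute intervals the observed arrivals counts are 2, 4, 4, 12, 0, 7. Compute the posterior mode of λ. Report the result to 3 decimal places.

Σxᵢ = 2+4+4+12+0+7 = 29, with n = 6.
Posterior ∝ λ^6e^(−1λ) · λ^29e^(−6λ) = λ^35e^(−7λ), i.e. Gamma(shape=36, rate=7).
The mode of a Gamma(a, b) with a ≥ 1 (shape–rate) is (a−1)/b = 35/7 ≈ 5.000.

λ̂_MAP = 5.000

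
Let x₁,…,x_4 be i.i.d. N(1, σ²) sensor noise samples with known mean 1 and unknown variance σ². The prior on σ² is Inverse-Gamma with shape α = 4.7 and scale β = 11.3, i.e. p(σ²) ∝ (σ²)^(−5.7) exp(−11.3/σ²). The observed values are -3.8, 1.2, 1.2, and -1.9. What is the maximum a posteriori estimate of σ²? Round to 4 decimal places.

Sum of squared deviations about the known mean: SS = (-3.8−1)² + (1.2−1)² + (1.2−1)² + (-1.9−1)² = 31.53.
The Normal likelihood contributes (σ²)^(−n/2) exp(−SS/(2σ²)), so the posterior is Inverse-Gamma(α + n/2, β + SS/2) = Inverse-Gamma(6.7, 27.065).
The mode of Inverse-Gamma(a, b) is b/(a+1) = 27.065/7.7 ≈ 3.5149.

σ̂²_MAP = 3.5149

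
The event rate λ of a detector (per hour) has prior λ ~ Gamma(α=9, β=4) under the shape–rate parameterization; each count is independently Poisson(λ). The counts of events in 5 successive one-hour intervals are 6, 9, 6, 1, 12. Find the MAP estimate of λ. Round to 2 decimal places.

Σxᵢ = 6+9+6+1+12 = 34, with n = 5.
Posterior ∝ λ^8e^(−4λ) · λ^34e^(−5λ) = λ^42e^(−9λ), i.e. Gamma(shape=43, rate=9).
The mode of a Gamma(a, b) with a ≥ 1 (shape–rate) is (a−1)/b = 42/9 ≈ 4.67.

λ̂_MAP = 4.67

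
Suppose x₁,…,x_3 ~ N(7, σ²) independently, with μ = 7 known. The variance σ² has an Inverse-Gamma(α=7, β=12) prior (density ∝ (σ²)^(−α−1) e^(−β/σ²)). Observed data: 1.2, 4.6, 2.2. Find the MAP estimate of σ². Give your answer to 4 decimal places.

Sum of squared deviations about the known mean: SS = (1.2−7)² + (4.6−7)² + (2.2−7)² = 62.44.
The Normal likelihood contributes (σ²)^(−n/2) exp(−SS/(2σ²)), so the posterior is Inverse-Gamma(α + n/2, β + SS/2) = Inverse-Gamma(8.5, 43.22).
The mode of Inverse-Gamma(a, b) is b/(a+1) = 43.22/9.5 ≈ 4.5495.

σ̂²_MAP = 4.5495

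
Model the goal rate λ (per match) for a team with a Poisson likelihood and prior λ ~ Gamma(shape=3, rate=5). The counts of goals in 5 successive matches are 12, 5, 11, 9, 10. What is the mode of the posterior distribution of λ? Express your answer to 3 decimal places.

Σxᵢ = 12+5+11+9+10 = 47, with n = 5.
Posterior ∝ λ^2e^(−5λ) · λ^47e^(−5λ) = λ^49e^(−10λ), i.e. Gamma(shape=50, rate=10).
The mode of a Gamma(a, b) with a ≥ 1 (shape–rate) is (a−1)/b = 49/10 ≈ 4.900.

λ̂_MAP = 4.900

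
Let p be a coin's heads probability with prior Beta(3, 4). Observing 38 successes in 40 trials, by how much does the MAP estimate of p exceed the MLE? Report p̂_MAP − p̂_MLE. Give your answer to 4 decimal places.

MAP − MLE = -0.0611

Posterior is Beta(41, 6); MAP = (41−1)/(47−2) = 40/45 ≈ 0.88889.
MLE ignores the prior: p̂_MLE = k/n = 38/40 ≈ 0.95000.
Difference = 40/45 − 38/40 = -11/180 ≈ -0.0611.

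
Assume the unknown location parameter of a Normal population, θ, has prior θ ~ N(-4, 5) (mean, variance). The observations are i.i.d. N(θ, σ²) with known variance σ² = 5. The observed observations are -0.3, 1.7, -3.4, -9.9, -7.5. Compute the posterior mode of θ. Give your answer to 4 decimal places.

n = 5; x̄ = ((-0.3) + 1.7 + (-3.4) + (-9.9) + (-7.5))/5 = -19.4/5 = -3.88.
For a Normal prior and Normal likelihood with known variance, the posterior is Normal; its mode equals its mean, the precision-weighted average.
Prior precision 1/σ₀² = 1/5 = 0.2; data precision n/σ² = 5/5 = 1.
θ̂ = (0.2·(-4) + 1·(-3.88)) / (0.2 + 1) = (-4.68)/1.2 = -3.9000.

θ̂_MAP = -3.9000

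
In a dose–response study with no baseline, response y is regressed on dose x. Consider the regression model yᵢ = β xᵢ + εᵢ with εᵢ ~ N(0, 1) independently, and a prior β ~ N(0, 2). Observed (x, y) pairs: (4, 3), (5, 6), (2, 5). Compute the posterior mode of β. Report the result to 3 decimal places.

log p(β | y) = −Σ(yᵢ − βxᵢ)²/(2·1) − β²/(2·2) + const.
Setting the derivative to zero: Σxᵢ(yᵢ − βxᵢ)/1 − β/2 = 0, so β = Σxᵢyᵢ / (Σxᵢ² + σ²/τ²).
Σxᵢyᵢ = 4·3 + 5·6 + 2·5 = 52; Σxᵢ² = 45; σ²/τ² = 0.5.
β̂_MAP = 52 / (45 + 0.5) = 52/45.5 ≈ 1.143.

β̂_MAP = 1.143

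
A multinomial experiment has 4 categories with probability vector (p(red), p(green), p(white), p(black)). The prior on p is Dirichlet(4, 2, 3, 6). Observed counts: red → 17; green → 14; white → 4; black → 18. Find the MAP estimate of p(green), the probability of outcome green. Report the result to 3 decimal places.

MAP estimate of p(green) = 0.234

The posterior is Dirichlet(αᵢ + nᵢ) = Dirichlet(21, 16, 7, 24).
For a Dirichlet(a₁,…,a_K) with all aᵢ > 1, the mode has j-th component (aⱼ − 1)/(Σaᵢ − K).
Here Σaᵢ = 68 and K = 4, so p(green) = (16 − 1)/(68 − 4) = 15/64 ≈ 0.234.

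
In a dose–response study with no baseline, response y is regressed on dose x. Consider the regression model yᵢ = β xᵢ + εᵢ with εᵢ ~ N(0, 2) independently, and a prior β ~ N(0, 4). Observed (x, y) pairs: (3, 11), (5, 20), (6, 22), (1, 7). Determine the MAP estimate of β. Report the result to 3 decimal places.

log p(β | y) = −Σ(yᵢ − βxᵢ)²/(2·2) − β²/(2·4) + const.
Setting the derivative to zero: Σxᵢ(yᵢ − βxᵢ)/2 − β/4 = 0, so β = Σxᵢyᵢ / (Σxᵢ² + σ²/τ²).
Σxᵢyᵢ = 3·11 + 5·20 + 6·22 + 1·7 = 272; Σxᵢ² = 71; σ²/τ² = 0.5.
β̂_MAP = 272 / (71 + 0.5) = 272/71.5 ≈ 3.804.

β̂_MAP = 3.804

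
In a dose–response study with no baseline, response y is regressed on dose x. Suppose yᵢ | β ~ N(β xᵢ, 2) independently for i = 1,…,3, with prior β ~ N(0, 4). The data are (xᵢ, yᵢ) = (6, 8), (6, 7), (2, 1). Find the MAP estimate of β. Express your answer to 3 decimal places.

log p(β | y) = −Σ(yᵢ − βxᵢ)²/(2·2) − β²/(2·4) + const.
Setting the derivative to zero: Σxᵢ(yᵢ − βxᵢ)/2 − β/4 = 0, so β = Σxᵢyᵢ / (Σxᵢ² + σ²/τ²).
Σxᵢyᵢ = 6·8 + 6·7 + 2·1 = 92; Σxᵢ² = 76; σ²/τ² = 0.5.
β̂_MAP = 92 / (76 + 0.5) = 92/76.5 ≈ 1.203.

β̂_MAP = 1.203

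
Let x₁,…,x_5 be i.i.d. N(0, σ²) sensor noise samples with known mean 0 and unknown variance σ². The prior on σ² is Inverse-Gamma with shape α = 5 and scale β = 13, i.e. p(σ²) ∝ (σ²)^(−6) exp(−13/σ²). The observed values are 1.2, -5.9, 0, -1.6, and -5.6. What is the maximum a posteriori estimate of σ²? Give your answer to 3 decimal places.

Sum of squared deviations about the known mean: SS = (1.2−0)² + (-5.9−0)² + (0−0)² + (-1.6−0)² + (-5.6−0)² = 70.17.
The Normal likelihood contributes (σ²)^(−n/2) exp(−SS/(2σ²)), so the posterior is Inverse-Gamma(α + n/2, β + SS/2) = Inverse-Gamma(7.5, 48.085).
The mode of Inverse-Gamma(a, b) is b/(a+1) = 48.085/8.5 ≈ 5.657.

σ̂²_MAP = 5.657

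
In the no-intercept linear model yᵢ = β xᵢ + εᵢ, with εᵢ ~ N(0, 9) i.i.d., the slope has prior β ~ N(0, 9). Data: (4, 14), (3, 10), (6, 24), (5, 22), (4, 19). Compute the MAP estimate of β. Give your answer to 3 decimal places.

log p(β | y) = −Σ(yᵢ − βxᵢ)²/(2·9) − β²/(2·9) + const.
Setting the derivative to zero: Σxᵢ(yᵢ − βxᵢ)/9 − β/9 = 0, so β = Σxᵢyᵢ / (Σxᵢ² + σ²/τ²).
Σxᵢyᵢ = 4·14 + 3·10 + 6·24 + 5·22 + 4·19 = 416; Σxᵢ² = 102; σ²/τ² = 1.
β̂_MAP = 416 / (102 + 1) = 416/103 ≈ 4.039.

β̂_MAP = 4.039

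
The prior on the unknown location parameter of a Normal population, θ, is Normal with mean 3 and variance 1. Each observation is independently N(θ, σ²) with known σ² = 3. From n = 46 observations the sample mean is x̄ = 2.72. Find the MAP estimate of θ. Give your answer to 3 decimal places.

n = 46, x̄ = 2.72.
For a Normal prior and Normal likelihood with known variance, the posterior is Normal; its mode equals its mean, the precision-weighted average.
Prior precision 1/σ₀² = 1/1 = 1; data precision n/σ² = 46/3.
θ̂ = (1·3 + (46/3)·2.72) / (1 + 46/3) = (3353/75)/(49/3) = 479/175 ≈ 2.737.

θ̂_MAP = 2.737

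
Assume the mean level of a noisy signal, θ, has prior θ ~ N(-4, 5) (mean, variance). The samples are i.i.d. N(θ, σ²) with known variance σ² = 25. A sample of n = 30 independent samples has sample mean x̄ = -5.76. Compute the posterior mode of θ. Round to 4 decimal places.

n = 30, x̄ = -5.76.
For a Normal prior and Normal likelihood with known variance, the posterior is Normal; its mode equals its mean, the precision-weighted average.
Prior precision 1/σ₀² = 1/5 = 0.2; data precision n/σ² = 30/25 = 1.2.
θ̂ = (0.2·(-4) + 1.2·(-5.76)) / (0.2 + 1.2) = (-7.712)/1.4 = -964/175 ≈ -5.5086.

θ̂_MAP = -5.5086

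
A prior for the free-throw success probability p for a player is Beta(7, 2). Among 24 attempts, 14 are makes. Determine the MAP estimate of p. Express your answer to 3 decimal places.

p̂_MAP = 0.645

Prior: Beta(7, 2).
Data: 14 successes in 24 trials. The binomial likelihood contributes p^14(1−p)^10, so the posterior is Beta(7+14, 2+10) = Beta(21, 12).
For Beta(a, b) with a, b > 1 the mode is (a−1)/(a+b−2) = 20/31 ≈ 0.645.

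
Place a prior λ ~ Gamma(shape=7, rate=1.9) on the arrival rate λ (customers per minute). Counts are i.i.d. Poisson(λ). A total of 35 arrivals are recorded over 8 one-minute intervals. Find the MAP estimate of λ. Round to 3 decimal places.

λ̂_MAP = 4.141

Σxᵢ = 35, n = 8.
Posterior ∝ λ^6e^(−1.9λ) · λ^35e^(−8λ) = λ^41e^(−9.9λ), i.e. Gamma(shape=42, rate=9.9).
The mode of a Gamma(a, b) with a ≥ 1 (shape–rate) is (a−1)/b = 41/9.9 ≈ 4.141.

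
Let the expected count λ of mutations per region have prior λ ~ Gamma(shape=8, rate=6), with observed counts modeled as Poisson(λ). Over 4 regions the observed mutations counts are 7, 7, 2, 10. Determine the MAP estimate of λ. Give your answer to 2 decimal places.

Σxᵢ = 7+7+2+10 = 26, with n = 4.
Posterior ∝ λ^7e^(−6λ) · λ^26e^(−4λ) = λ^33e^(−10λ), i.e. Gamma(shape=34, rate=10).
The mode of a Gamma(a, b) with a ≥ 1 (shape–rate) is (a−1)/b = 33/10 ≈ 3.30.

λ̂_MAP = 3.30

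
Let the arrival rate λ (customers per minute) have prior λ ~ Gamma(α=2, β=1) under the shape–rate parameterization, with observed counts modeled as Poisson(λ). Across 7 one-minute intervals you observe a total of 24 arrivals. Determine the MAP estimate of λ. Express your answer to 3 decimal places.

λ̂_MAP = 3.125

Σxᵢ = 24, n = 7.
Posterior ∝ λe^(−1λ) · λ^24e^(−7λ) = λ^25e^(−8λ), i.e. Gamma(shape=26, rate=8).
The mode of a Gamma(a, b) with a ≥ 1 (shape–rate) is (a−1)/b = 25/8 ≈ 3.125.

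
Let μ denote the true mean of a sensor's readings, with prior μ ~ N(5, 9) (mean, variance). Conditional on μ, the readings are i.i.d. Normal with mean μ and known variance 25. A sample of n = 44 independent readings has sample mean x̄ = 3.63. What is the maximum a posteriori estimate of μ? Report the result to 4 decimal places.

μ̂_MAP = 3.7114

n = 44, x̄ = 3.63.
For a Normal prior and Normal likelihood with known variance, the posterior is Normal; its mode equals its mean, the precision-weighted average.
Prior precision 1/σ₀² = 1/9; data precision n/σ² = 44/25 = 1.76.
μ̂ = ((1/9)·5 + 1.76·3.63) / (1/9 + 1.76) = (39062/5625)/(421/225) = 39062/10525 ≈ 3.7114.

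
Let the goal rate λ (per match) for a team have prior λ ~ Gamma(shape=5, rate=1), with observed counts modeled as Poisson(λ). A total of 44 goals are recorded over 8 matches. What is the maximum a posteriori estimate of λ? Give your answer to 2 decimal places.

Σxᵢ = 44, n = 8.
Posterior ∝ λ^4e^(−1λ) · λ^44e^(−8λ) = λ^48e^(−9λ), i.e. Gamma(shape=49, rate=9).
The mode of a Gamma(a, b) with a ≥ 1 (shape–rate) is (a−1)/b = 48/9 ≈ 5.33.

λ̂_MAP = 5.33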